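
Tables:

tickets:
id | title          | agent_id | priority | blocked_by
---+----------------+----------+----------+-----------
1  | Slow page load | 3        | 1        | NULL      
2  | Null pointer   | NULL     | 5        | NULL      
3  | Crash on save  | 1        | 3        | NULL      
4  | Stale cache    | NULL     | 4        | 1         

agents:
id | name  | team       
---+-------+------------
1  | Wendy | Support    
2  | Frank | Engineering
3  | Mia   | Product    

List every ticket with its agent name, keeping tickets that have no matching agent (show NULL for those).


LEFT JOIN keeps every row from tickets (the left table); where agent_id has no match in agents, the agent columns become NULL. Walk through each ticket:
  - ticket 1 (Slow page load): agent_id=3 -> matches Mia
  - ticket 2 (Null pointer): agent_id=NULL, no match -> kept with NULL
  - ticket 3 (Crash on save): agent_id=1 -> matches Wendy
  - ticket 4 (Stale cache): agent_id=NULL, no match -> kept with NULL
All 4 rows appear; 2 have NULL agent.

SQL:
SELECT a.title, b.name AS agent
FROM tickets a
LEFT JOIN agents b ON a.agent_id = b.id

Result:
title          | agent
---------------+------
Slow page load | Mia  
Null pointer   | NULL 
Crash on save  | Wendy
Stale cache    | NULL 


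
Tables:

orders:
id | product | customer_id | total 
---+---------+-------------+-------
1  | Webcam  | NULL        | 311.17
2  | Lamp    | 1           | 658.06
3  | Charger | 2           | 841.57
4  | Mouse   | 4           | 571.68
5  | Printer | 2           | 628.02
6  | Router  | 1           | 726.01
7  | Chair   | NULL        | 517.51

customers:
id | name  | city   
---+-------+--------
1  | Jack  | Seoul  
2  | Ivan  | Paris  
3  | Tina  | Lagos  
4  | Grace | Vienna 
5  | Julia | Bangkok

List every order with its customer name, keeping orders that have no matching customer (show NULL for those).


LEFT JOIN keeps every row from orders (the left table); where customer_id has no match in customers, the customer columns become NULL. Walk through each order:
  - order 1 (Webcam): customer_id=NULL, no match -> kept with NULL
  - order 2 (Lamp): customer_id=1 -> matches Jack
  - order 3 (Charger): customer_id=2 -> matches Ivan
  - order 4 (Mouse): customer_id=4 -> matches Grace
  - order 5 (Printer): customer_id=2 -> matches Ivan
  - order 6 (Router): customer_id=1 -> matches Jack
  - order 7 (Chair): customer_id=NULL, no match -> kept with NULL
All 7 rows appear; 2 have NULL customer.

SQL:
SELECT a.product, b.name AS customer
FROM orders a
LEFT JOIN customers b ON a.customer_id = b.id

Result:
product | customer
--------+---------
Webcam  | NULL    
Lamp    | Jack    
Charger | Ivan    
Mouse   | Grace   
Printer | Ivan    
Router  | Jack    
Chair   | NULL    


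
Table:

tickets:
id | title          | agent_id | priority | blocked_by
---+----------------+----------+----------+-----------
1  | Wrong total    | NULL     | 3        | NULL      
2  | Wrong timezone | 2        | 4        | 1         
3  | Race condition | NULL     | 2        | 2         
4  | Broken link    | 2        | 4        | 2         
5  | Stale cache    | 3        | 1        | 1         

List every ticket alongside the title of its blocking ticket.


This is a self-join: tickets is joined to a second copy of itself, matching each row's blocked_by to another row's id. Use LEFT JOIN so rows with blocked_by=NULL are kept.
  - ticket 1 (Wrong total): blocked_by=NULL -> NULL
  - ticket 2 (Wrong timezone): blocked_by=1 -> Wrong total
  - ticket 3 (Race condition): blocked_by=2 -> Wrong timezone
  - ticket 4 (Broken link): blocked_by=2 -> Wrong timezone
  - ticket 5 (Stale cache): blocked_by=1 -> Wrong total

SQL:
SELECT a.title AS item, b.title AS blocked_by
FROM tickets a
LEFT JOIN tickets b ON a.blocked_by = b.id

Result:
item           | blocked_by    
---------------+---------------
Wrong total    | NULL          
Wrong timezone | Wrong total   
Race condition | Wrong timezone
Broken link    | Wrong timezone
Stale cache    | Wrong total   


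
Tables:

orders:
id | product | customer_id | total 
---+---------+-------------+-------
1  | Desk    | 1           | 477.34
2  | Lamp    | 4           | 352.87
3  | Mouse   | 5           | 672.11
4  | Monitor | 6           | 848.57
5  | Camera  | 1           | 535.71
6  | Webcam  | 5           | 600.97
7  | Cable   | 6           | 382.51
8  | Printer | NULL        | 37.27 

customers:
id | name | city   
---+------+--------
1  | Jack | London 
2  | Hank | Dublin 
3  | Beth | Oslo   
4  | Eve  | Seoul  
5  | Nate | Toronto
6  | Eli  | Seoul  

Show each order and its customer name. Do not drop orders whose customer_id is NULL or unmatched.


LEFT JOIN keeps every row from orders (the left table); where customer_id has no match in customers, the customer columns become NULL. Walk through each order:
  - order 1 (Desk): customer_id=1 -> matches Jack
  - order 2 (Lamp): customer_id=4 -> matches Eve
  - order 3 (Mouse): customer_id=5 -> matches Nate
  - order 4 (Monitor): customer_id=6 -> matches Eli
  - order 5 (Camera): customer_id=1 -> matches Jack
  - order 6 (Webcam): customer_id=5 -> matches Nate
  - order 7 (Cable): customer_id=6 -> matches Eli
  - order 8 (Printer): customer_id=NULL, no match -> kept with NULL
All 8 rows appear; 1 has NULL customer.

SQL:
SELECT a.product, b.name AS customer
FROM orders a
LEFT JOIN customers b ON a.customer_id = b.id

Result:
product | customer
--------+---------
Desk    | Jack    
Lamp    | Eve     
Mouse   | Nate    
Monitor | Eli     
Camera  | Jack    
Webcam  | Nate    
Cable   | Eli     
Printer | NULL    


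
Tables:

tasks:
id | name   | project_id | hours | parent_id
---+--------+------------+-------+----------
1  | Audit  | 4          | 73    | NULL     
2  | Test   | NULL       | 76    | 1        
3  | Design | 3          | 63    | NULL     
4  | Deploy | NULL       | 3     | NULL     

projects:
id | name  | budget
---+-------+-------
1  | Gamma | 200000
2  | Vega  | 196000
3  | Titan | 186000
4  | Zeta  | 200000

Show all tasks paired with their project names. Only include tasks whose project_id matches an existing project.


INNER JOIN keeps only tasks rows whose project_id matches an id in projects. Walk through each task:
  - task 1 (Audit): project_id=4 -> matches Zeta
  - task 2 (Test): project_id=NULL, no match -> dropped
  - task 3 (Design): project_id=3 -> matches Titan
  - task 4 (Deploy): project_id=NULL, no match -> dropped
So 2 of 4 rows are dropped.

SQL:
SELECT a.name, b.name AS project
FROM tasks a
INNER JOIN projects b ON a.project_id = b.id

Result:
name   | project
-------+--------
Audit  | Zeta   
Design | Titan  


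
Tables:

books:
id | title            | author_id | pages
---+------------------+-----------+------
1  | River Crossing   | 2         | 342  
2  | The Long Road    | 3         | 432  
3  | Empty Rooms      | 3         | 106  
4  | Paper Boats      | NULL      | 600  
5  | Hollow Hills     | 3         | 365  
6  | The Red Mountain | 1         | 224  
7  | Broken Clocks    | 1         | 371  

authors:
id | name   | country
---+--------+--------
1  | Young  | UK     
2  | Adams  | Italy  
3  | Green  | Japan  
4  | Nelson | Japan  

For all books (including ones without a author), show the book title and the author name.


LEFT JOIN keeps every row from books (the left table); where author_id has no match in authors, the author columns become NULL. Walk through each book:
  - book 1 (River Crossing): author_id=2 -> matches Adams
  - book 2 (The Long Road): author_id=3 -> matches Green
  - book 3 (Empty Rooms): author_id=3 -> matches Green
  - book 4 (Paper Boats): author_id=NULL, no match -> kept with NULL
  - book 5 (Hollow Hills): author_id=3 -> matches Green
  - book 6 (The Red Mountain): author_id=1 -> matches Young
  - book 7 (Broken Clocks): author_id=1 -> matches Young
All 7 rows appear; 1 has NULL author.

SQL:
SELECT a.title, b.name AS author
FROM books a
LEFT JOIN authors b ON a.author_id = b.id

Result:
title            | author
-----------------+-------
River Crossing   | Adams 
The Long Road    | Green 
Empty Rooms      | Green 
Paper Boats      | NULL  
Hollow Hills     | Green 
The Red Mountain | Young 
Broken Clocks    | Young 


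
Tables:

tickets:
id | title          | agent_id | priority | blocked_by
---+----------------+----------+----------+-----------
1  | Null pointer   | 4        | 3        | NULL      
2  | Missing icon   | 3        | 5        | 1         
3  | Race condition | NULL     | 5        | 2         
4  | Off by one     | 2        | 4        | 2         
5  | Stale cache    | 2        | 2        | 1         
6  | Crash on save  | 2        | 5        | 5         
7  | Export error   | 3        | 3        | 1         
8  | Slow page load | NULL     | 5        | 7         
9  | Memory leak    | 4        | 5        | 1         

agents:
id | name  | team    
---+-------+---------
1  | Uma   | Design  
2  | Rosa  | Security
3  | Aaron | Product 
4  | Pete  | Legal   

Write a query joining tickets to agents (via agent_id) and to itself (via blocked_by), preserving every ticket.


Two LEFT JOINs from the same base table tickets: one to agents via agent_id, one to tickets itself via blocked_by. Both are LEFT so every ticket is preserved.
Match against agents:
  - ticket 1 (Null pointer): agent_id=4 -> matches Pete
  - ticket 2 (Missing icon): agent_id=3 -> matches Aaron
  - ticket 3 (Race condition): agent_id=NULL, no match -> kept with NULL
  - ticket 4 (Off by one): agent_id=2 -> matches Rosa
  - ticket 5 (Stale cache): agent_id=2 -> matches Rosa
  - ticket 6 (Crash on save): agent_id=2 -> matches Rosa
  - ticket 7 (Export error): agent_id=3 -> matches Aaron
  - ticket 8 (Slow page load): agent_id=NULL, no match -> kept with NULL
  - ticket 9 (Memory leak): agent_id=4 -> matches Pete
Match against tickets (self):
  - ticket 1 (Null pointer): blocked_by=NULL -> NULL
  - ticket 2 (Missing icon): blocked_by=1 -> Null pointer
  - ticket 3 (Race condition): blocked_by=2 -> Missing icon
  - ticket 4 (Off by one): blocked_by=2 -> Missing icon
  - ticket 5 (Stale cache): blocked_by=1 -> Null pointer
  - ticket 6 (Crash on save): blocked_by=5 -> Stale cache
  - ticket 7 (Export error): blocked_by=1 -> Null pointer
  - ticket 8 (Slow page load): blocked_by=7 -> Export error
  - ticket 9 (Memory leak): blocked_by=1 -> Null pointer

SQL:
SELECT a.title, b.name AS agent, c.title AS blocked_by
FROM tickets a
LEFT JOIN agents b ON a.agent_id = b.id
LEFT JOIN tickets c ON a.blocked_by = c.id

Result:
title          | agent | blocked_by  
---------------+-------+-------------
Null pointer   | Pete  | NULL        
Missing icon   | Aaron | Null pointer
Race condition | NULL  | Missing icon
Off by one     | Rosa  | Missing icon
Stale cache    | Rosa  | Null pointer
Crash on save  | Rosa  | Stale cache 
Export error   | Aaron | Null pointer
Slow page load | NULL  | Export error
Memory leak    | Pete  | Null pointer


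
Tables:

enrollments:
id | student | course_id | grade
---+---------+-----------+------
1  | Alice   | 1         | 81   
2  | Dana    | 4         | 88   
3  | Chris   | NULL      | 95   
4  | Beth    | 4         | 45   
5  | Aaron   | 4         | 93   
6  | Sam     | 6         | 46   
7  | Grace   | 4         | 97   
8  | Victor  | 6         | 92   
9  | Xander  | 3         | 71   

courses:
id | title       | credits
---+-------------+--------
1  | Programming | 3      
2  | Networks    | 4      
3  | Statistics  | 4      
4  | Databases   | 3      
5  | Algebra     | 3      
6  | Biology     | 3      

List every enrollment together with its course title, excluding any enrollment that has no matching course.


INNER JOIN keeps only enrollments rows whose course_id matches an id in courses. Walk through each enrollment:
  - enrollment 1 (Alice): course_id=1 -> matches Programming
  - enrollment 2 (Dana): course_id=4 -> matches Databases
  - enrollment 3 (Chris): course_id=NULL, no match -> dropped
  - enrollment 4 (Beth): course_id=4 -> matches Databases
  - enrollment 5 (Aaron): course_id=4 -> matches Databases
  - enrollment 6 (Sam): course_id=6 -> matches Biology
  - enrollment 7 (Grace): course_id=4 -> matches Databases
  - enrollment 8 (Victor): course_id=6 -> matches Biology
  - enrollment 9 (Xander): course_id=3 -> matches Statistics
So 1 of 9 rows is dropped.

SQL:
SELECT a.student, b.title AS course
FROM enrollments a
INNER JOIN courses b ON a.course_id = b.id

Result:
student | course     
--------+------------
Alice   | Programming
Dana    | Databases  
Beth    | Databases  
Aaron   | Databases  
Sam     | Biology    
Grace   | Databases  
Victor  | Biology    
Xander  | Statistics 


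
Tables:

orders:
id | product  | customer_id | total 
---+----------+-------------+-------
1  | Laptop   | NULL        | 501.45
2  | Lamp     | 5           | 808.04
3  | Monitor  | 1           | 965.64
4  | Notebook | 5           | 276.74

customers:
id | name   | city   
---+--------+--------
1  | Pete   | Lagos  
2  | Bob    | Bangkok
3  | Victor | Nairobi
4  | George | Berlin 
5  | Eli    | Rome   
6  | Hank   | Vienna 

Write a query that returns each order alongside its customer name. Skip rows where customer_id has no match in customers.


INNER JOIN keeps only orders rows whose customer_id matches an id in customers. Walk through each order:
  - order 1 (Laptop): customer_id=NULL, no match -> dropped
  - order 2 (Lamp): customer_id=5 -> matches Eli
  - order 3 (Monitor): customer_id=1 -> matches Pete
  - order 4 (Notebook): customer_id=5 -> matches Eli
So 1 of 4 rows is dropped.

SQL:
SELECT a.product, b.name AS customer
FROM orders a
INNER JOIN customers b ON a.customer_id = b.id

Result:
product  | customer
---------+---------
Lamp     | Eli     
Monitor  | Pete    
Notebook | Eli     


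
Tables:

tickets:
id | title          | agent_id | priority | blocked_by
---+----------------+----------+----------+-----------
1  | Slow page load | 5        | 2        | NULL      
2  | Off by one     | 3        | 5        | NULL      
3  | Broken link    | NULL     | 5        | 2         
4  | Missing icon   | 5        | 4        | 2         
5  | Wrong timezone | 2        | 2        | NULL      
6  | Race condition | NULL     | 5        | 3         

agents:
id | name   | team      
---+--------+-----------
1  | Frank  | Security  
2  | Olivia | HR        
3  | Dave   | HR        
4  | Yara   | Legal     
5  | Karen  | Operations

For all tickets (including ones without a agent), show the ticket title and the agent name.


LEFT JOIN keeps every row from tickets (the left table); where agent_id has no match in agents, the agent columns become NULL. Walk through each ticket:
  - ticket 1 (Slow page load): agent_id=5 -> matches Karen
  - ticket 2 (Off by one): agent_id=3 -> matches Dave
  - ticket 3 (Broken link): agent_id=NULL, no match -> kept with NULL
  - ticket 4 (Missing icon): agent_id=5 -> matches Karen
  - ticket 5 (Wrong timezone): agent_id=2 -> matches Olivia
  - ticket 6 (Race condition): agent_id=NULL, no match -> kept with NULL
All 6 rows appear; 2 have NULL agent.

SQL:
SELECT a.title, b.name AS agent
FROM tickets a
LEFT JOIN agents b ON a.agent_id = b.id

Result:
title          | agent 
---------------+-------
Slow page load | Karen 
Off by one     | Dave  
Broken link    | NULL  
Missing icon   | Karen 
Wrong timezone | Olivia
Race condition | NULL  


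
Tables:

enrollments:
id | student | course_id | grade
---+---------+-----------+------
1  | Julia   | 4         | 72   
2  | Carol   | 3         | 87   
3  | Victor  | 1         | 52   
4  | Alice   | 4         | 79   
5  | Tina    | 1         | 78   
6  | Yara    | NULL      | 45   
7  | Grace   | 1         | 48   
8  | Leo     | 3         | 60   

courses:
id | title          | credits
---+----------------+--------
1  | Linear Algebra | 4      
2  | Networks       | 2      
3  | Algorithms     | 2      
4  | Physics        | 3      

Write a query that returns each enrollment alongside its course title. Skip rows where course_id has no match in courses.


INNER JOIN keeps only enrollments rows whose course_id matches an id in courses. Walk through each enrollment:
  - enrollment 1 (Julia): course_id=4 -> matches Physics
  - enrollment 2 (Carol): course_id=3 -> matches Algorithms
  - enrollment 3 (Victor): course_id=1 -> matches Linear Algebra
  - enrollment 4 (Alice): course_id=4 -> matches Physics
  - enrollment 5 (Tina): course_id=1 -> matches Linear Algebra
  - enrollment 6 (Yara): course_id=NULL, no match -> dropped
  - enrollment 7 (Grace): course_id=1 -> matches Linear Algebra
  - enrollment 8 (Leo): course_id=3 -> matches Algorithms
So 1 of 8 rows is dropped.

SQL:
SELECT a.student, b.title AS course
FROM enrollments a
INNER JOIN courses b ON a.course_id = b.id

Result:
student | course        
--------+---------------
Julia   | Physics       
Carol   | Algorithms    
Victor  | Linear Algebra
Alice   | Physics       
Tina    | Linear Algebra
Grace   | Linear Algebra
Leo     | Algorithms    


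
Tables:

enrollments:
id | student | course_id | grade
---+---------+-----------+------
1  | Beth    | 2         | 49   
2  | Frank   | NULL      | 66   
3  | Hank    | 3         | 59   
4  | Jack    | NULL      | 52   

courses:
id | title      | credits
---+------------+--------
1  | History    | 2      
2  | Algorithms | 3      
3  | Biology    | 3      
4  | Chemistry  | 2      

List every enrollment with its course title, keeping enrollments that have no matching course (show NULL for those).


LEFT JOIN keeps every row from enrollments (the left table); where course_id has no match in courses, the course columns become NULL. Walk through each enrollment:
  - enrollment 1 (Beth): course_id=2 -> matches Algorithms
  - enrollment 2 (Frank): course_id=NULL, no match -> kept with NULL
  - enrollment 3 (Hank): course_id=3 -> matches Biology
  - enrollment 4 (Jack): course_id=NULL, no match -> kept with NULL
All 4 rows appear; 2 have NULL course.

SQL:
SELECT a.student, b.title AS course
FROM enrollments a
LEFT JOIN courses b ON a.course_id = b.id

Result:
student | course    
--------+-----------
Beth    | Algorithms
Frank   | NULL      
Hank    | Biology   
Jack    | NULL      


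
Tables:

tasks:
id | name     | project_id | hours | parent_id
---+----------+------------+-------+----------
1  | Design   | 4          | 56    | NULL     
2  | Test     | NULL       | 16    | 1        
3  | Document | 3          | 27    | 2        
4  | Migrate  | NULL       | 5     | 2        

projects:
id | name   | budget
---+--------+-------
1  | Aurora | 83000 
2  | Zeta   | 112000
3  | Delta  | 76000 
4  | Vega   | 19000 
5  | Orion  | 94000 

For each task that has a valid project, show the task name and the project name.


INNER JOIN keeps only tasks rows whose project_id matches an id in projects. Walk through each task:
  - task 1 (Design): project_id=4 -> matches Vega
  - task 2 (Test): project_id=NULL, no match -> dropped
  - task 3 (Document): project_id=3 -> matches Delta
  - task 4 (Migrate): project_id=NULL, no match -> dropped
So 2 of 4 rows are dropped.

SQL:
SELECT a.name, b.name AS project
FROM tasks a
INNER JOIN projects b ON a.project_id = b.id

Result:
name     | project
---------+--------
Design   | Vega   
Document | Delta  


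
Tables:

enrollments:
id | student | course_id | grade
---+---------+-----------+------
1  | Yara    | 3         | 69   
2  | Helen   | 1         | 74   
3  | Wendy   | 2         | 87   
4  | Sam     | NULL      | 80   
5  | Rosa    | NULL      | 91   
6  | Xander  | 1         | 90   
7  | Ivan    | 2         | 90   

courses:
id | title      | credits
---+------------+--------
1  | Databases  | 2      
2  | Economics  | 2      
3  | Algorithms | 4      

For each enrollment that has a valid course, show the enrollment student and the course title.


INNER JOIN keeps only enrollments rows whose course_id matches an id in courses. Walk through each enrollment:
  - enrollment 1 (Yara): course_id=3 -> matches Algorithms
  - enrollment 2 (Helen): course_id=1 -> matches Databases
  - enrollment 3 (Wendy): course_id=2 -> matches Economics
  - enrollment 4 (Sam): course_id=NULL, no match -> dropped
  - enrollment 5 (Rosa): course_id=NULL, no match -> dropped
  - enrollment 6 (Xander): course_id=1 -> matches Databases
  - enrollment 7 (Ivan): course_id=2 -> matches Economics
So 2 of 7 rows are dropped.

SQL:
SELECT a.student, b.title AS course
FROM enrollments a
INNER JOIN courses b ON a.course_id = b.id

Result:
student | course    
--------+-----------
Yara    | Algorithms
Helen   | Databases 
Wendy   | Economics 
Xander  | Databases 
Ivan    | Economics 


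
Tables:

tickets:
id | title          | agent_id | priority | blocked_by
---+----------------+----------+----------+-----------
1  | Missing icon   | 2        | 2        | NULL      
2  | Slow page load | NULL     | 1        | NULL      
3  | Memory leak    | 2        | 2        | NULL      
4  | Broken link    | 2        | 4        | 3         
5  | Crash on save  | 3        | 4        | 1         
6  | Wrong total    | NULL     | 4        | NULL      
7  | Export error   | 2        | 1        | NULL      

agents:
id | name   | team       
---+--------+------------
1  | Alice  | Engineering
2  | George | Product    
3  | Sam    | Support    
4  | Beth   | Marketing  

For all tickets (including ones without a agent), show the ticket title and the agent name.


LEFT JOIN keeps every row from tickets (the left table); where agent_id has no match in agents, the agent columns become NULL. Walk through each ticket:
  - ticket 1 (Missing icon): agent_id=2 -> matches George
  - ticket 2 (Slow page load): agent_id=NULL, no match -> kept with NULL
  - ticket 3 (Memory leak): agent_id=2 -> matches George
  - ticket 4 (Broken link): agent_id=2 -> matches George
  - ticket 5 (Crash on save): agent_id=3 -> matches Sam
  - ticket 6 (Wrong total): agent_id=NULL, no match -> kept with NULL
  - ticket 7 (Export error): agent_id=2 -> matches George
All 7 rows appear; 2 have NULL agent.

SQL:
SELECT a.title, b.name AS agent
FROM tickets a
LEFT JOIN agents b ON a.agent_id = b.id

Result:
title          | agent 
---------------+-------
Missing icon   | George
Slow page load | NULL  
Memory leak    | George
Broken link    | George
Crash on save  | Sam   
Wrong total    | NULL  
Export error   | George


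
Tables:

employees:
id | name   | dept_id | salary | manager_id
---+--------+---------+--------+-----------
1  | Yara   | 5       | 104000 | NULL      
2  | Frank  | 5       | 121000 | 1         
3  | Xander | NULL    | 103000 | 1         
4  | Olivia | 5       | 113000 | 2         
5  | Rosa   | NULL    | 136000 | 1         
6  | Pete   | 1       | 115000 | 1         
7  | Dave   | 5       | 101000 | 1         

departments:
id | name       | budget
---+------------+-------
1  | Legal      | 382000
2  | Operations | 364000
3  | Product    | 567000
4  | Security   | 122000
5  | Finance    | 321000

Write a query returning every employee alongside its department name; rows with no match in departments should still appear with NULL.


LEFT JOIN keeps every row from employees (the left table); where dept_id has no match in departments, the department columns become NULL. Walk through each employee:
  - employee 1 (Yara): dept_id=5 -> matches Finance
  - employee 2 (Frank): dept_id=5 -> matches Finance
  - employee 3 (Xander): dept_id=NULL, no match -> kept with NULL
  - employee 4 (Olivia): dept_id=5 -> matches Finance
  - employee 5 (Rosa): dept_id=NULL, no match -> kept with NULL
  - employee 6 (Pete): dept_id=1 -> matches Legal
  - employee 7 (Dave): dept_id=5 -> matches Finance
All 7 rows appear; 2 have NULL department.

SQL:
SELECT a.name, b.name AS department
FROM employees a
LEFT JOIN departments b ON a.dept_id = b.id

Result:
name   | department
-------+-----------
Yara   | Finance   
Frank  | Finance   
Xander | NULL      
Olivia | Finance   
Rosa   | NULL      
Pete   | Legal     
Dave   | Finance   


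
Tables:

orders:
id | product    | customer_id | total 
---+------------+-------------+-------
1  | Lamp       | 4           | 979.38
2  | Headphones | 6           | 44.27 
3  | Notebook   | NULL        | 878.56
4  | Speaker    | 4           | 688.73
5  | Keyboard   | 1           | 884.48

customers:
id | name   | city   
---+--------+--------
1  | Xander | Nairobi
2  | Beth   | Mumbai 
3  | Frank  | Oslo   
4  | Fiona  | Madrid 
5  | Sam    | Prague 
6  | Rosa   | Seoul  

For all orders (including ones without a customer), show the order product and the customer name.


LEFT JOIN keeps every row from orders (the left table); where customer_id has no match in customers, the customer columns become NULL. Walk through each order:
  - order 1 (Lamp): customer_id=4 -> matches Fiona
  - order 2 (Headphones): customer_id=6 -> matches Rosa
  - order 3 (Notebook): customer_id=NULL, no match -> kept with NULL
  - order 4 (Speaker): customer_id=4 -> matches Fiona
  - order 5 (Keyboard): customer_id=1 -> matches Xander
All 5 rows appear; 1 has NULL customer.

SQL:
SELECT a.product, b.name AS customer
FROM orders a
LEFT JOIN customers b ON a.customer_id = b.id

Result:
product    | customer
-----------+---------
Lamp       | Fiona   
Headphones | Rosa    
Notebook   | NULL    
Speaker    | Fiona   
Keyboard   | Xander  


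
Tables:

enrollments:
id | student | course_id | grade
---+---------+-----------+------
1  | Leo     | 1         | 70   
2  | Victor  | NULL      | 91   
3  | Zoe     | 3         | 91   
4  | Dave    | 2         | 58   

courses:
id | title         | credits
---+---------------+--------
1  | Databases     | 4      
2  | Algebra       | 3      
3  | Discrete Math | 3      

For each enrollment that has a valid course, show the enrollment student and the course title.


INNER JOIN keeps only enrollments rows whose course_id matches an id in courses. Walk through each enrollment:
  - enrollment 1 (Leo): course_id=1 -> matches Databases
  - enrollment 2 (Victor): course_id=NULL, no match -> dropped
  - enrollment 3 (Zoe): course_id=3 -> matches Discrete Math
  - enrollment 4 (Dave): course_id=2 -> matches Algebra
So 1 of 4 rows is dropped.

SQL:
SELECT a.student, b.title AS course
FROM enrollments a
INNER JOIN courses b ON a.course_id = b.id

Result:
student | course       
--------+--------------
Leo     | Databases    
Zoe     | Discrete Math
Dave    | Algebra      


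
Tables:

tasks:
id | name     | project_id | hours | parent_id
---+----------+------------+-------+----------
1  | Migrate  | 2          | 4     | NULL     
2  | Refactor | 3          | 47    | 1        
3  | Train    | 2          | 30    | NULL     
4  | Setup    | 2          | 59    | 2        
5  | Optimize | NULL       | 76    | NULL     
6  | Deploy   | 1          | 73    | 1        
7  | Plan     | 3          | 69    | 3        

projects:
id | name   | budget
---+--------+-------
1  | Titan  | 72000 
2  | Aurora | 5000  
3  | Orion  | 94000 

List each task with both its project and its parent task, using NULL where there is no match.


Two LEFT JOINs from the same base table tasks: one to projects via project_id, one to tasks itself via parent_id. Both are LEFT so every task is preserved.
Match against projects:
  - task 1 (Migrate): project_id=2 -> matches Aurora
  - task 2 (Refactor): project_id=3 -> matches Orion
  - task 3 (Train): project_id=2 -> matches Aurora
  - task 4 (Setup): project_id=2 -> matches Aurora
  - task 5 (Optimize): project_id=NULL, no match -> kept with NULL
  - task 6 (Deploy): project_id=1 -> matches Titan
  - task 7 (Plan): project_id=3 -> matches Orion
Match against tasks (self):
  - task 1 (Migrate): parent_id=NULL -> NULL
  - task 2 (Refactor): parent_id=1 -> Migrate
  - task 3 (Train): parent_id=NULL -> NULL
  - task 4 (Setup): parent_id=2 -> Refactor
  - task 5 (Optimize): parent_id=NULL -> NULL
  - task 6 (Deploy): parent_id=1 -> Migrate
  - task 7 (Plan): parent_id=3 -> Train

SQL:
SELECT a.name, b.name AS project, c.name AS parent
FROM tasks a
LEFT JOIN projects b ON a.project_id = b.id
LEFT JOIN tasks c ON a.parent_id = c.id

Result:
name     | project | parent  
---------+---------+---------
Migrate  | Aurora  | NULL    
Refactor | Orion   | Migrate 
Train    | Aurora  | NULL    
Setup    | Aurora  | Refactor
Optimize | NULL    | NULL    
Deploy   | Titan   | Migrate 
Plan     | Orion   | Train   


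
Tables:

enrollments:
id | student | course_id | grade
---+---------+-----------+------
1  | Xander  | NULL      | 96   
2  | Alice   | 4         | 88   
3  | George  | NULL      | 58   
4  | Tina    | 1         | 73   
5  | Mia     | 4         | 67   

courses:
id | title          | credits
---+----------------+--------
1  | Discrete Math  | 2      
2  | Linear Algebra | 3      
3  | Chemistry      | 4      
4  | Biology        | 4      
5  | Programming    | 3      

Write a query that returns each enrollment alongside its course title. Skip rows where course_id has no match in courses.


INNER JOIN keeps only enrollments rows whose course_id matches an id in courses. Walk through each enrollment:
  - enrollment 1 (Xander): course_id=NULL, no match -> dropped
  - enrollment 2 (Alice): course_id=4 -> matches Biology
  - enrollment 3 (George): course_id=NULL, no match -> dropped
  - enrollment 4 (Tina): course_id=1 -> matches Discrete Math
  - enrollment 5 (Mia): course_id=4 -> matches Biology
So 2 of 5 rows are dropped.

SQL:
SELECT a.student, b.title AS course
FROM enrollments a
INNER JOIN courses b ON a.course_id = b.id

Result:
student | course       
--------+--------------
Alice   | Biology      
Tina    | Discrete Math
Mia     | Biology      


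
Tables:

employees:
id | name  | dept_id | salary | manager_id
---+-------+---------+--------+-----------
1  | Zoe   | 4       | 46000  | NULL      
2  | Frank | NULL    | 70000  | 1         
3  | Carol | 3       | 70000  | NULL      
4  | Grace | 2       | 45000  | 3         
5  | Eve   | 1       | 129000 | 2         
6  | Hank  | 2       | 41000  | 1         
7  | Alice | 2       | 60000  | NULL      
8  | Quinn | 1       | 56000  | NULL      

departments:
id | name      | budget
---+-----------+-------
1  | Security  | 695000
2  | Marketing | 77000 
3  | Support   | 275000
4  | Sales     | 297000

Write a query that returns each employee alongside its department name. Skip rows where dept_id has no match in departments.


INNER JOIN keeps only employees rows whose dept_id matches an id in departments. Walk through each employee:
  - employee 1 (Zoe): dept_id=4 -> matches Sales
  - employee 2 (Frank): dept_id=NULL, no match -> dropped
  - employee 3 (Carol): dept_id=3 -> matches Support
  - employee 4 (Grace): dept_id=2 -> matches Marketing
  - employee 5 (Eve): dept_id=1 -> matches Security
  - employee 6 (Hank): dept_id=2 -> matches Marketing
  - employee 7 (Alice): dept_id=2 -> matches Marketing
  - employee 8 (Quinn): dept_id=1 -> matches Security
So 1 of 8 rows is dropped.

SQL:
SELECT a.name, b.name AS department
FROM employees a
INNER JOIN departments b ON a.dept_id = b.id

Result:
name  | department
------+-----------
Zoe   | Sales     
Carol | Support   
Grace | Marketing 
Eve   | Security  
Hank  | Marketing 
Alice | Marketing 
Quinn | Security  


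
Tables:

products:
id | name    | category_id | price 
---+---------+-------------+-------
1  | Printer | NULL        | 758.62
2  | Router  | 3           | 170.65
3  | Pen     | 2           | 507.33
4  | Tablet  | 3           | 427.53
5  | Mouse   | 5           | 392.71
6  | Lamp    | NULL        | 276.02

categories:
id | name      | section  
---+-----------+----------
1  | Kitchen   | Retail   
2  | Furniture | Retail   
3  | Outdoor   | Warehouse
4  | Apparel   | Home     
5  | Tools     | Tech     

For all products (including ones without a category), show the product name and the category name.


LEFT JOIN keeps every row from products (the left table); where category_id has no match in categories, the category columns become NULL. Walk through each product:
  - product 1 (Printer): category_id=NULL, no match -> kept with NULL
  - product 2 (Router): category_id=3 -> matches Outdoor
  - product 3 (Pen): category_id=2 -> matches Furniture
  - product 4 (Tablet): category_id=3 -> matches Outdoor
  - product 5 (Mouse): category_id=5 -> matches Tools
  - product 6 (Lamp): category_id=NULL, no match -> kept with NULL
All 6 rows appear; 2 have NULL category.

SQL:
SELECT a.name, b.name AS category
FROM products a
LEFT JOIN categories b ON a.category_id = b.id

Result:
name    | category 
--------+----------
Printer | NULL     
Router  | Outdoor  
Pen     | Furniture
Tablet  | Outdoor  
Mouse   | Tools    
Lamp    | NULL     


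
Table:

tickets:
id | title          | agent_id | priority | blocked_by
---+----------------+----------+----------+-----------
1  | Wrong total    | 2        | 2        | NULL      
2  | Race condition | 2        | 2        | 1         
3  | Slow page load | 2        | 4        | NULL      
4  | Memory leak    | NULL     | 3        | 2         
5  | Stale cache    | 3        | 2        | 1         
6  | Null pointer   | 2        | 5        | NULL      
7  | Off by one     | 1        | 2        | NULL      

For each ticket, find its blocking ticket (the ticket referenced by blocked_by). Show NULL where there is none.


This is a self-join: tickets is joined to a second copy of itself, matching each row's blocked_by to another row's id. Use LEFT JOIN so rows with blocked_by=NULL are kept.
  - ticket 1 (Wrong total): blocked_by=NULL -> NULL
  - ticket 2 (Race condition): blocked_by=1 -> Wrong total
  - ticket 3 (Slow page load): blocked_by=NULL -> NULL
  - ticket 4 (Memory leak): blocked_by=2 -> Race condition
  - ticket 5 (Stale cache): blocked_by=1 -> Wrong total
  - ticket 6 (Null pointer): blocked_by=NULL -> NULL
  - ticket 7 (Off by one): blocked_by=NULL -> NULL

SQL:
SELECT a.title AS item, b.title AS blocked_by
FROM tickets a
LEFT JOIN tickets b ON a.blocked_by = b.id

Result:
item           | blocked_by    
---------------+---------------
Wrong total    | NULL          
Race condition | Wrong total   
Slow page load | NULL          
Memory leak    | Race condition
Stale cache    | Wrong total   
Null pointer   | NULL          
Off by one     | NULL          


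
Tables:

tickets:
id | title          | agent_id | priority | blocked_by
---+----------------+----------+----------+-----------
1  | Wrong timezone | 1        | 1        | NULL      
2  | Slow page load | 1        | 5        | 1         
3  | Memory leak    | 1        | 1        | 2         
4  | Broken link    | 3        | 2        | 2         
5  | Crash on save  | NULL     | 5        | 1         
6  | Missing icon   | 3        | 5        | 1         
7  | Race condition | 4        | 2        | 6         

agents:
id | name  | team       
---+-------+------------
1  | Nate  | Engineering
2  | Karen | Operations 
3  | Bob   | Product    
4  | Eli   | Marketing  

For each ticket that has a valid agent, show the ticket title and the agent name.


INNER JOIN keeps only tickets rows whose agent_id matches an id in agents. Walk through each ticket:
  - ticket 1 (Wrong timezone): agent_id=1 -> matches Nate
  - ticket 2 (Slow page load): agent_id=1 -> matches Nate
  - ticket 3 (Memory leak): agent_id=1 -> matches Nate
  - ticket 4 (Broken link): agent_id=3 -> matches Bob
  - ticket 5 (Crash on save): agent_id=NULL, no match -> dropped
  - ticket 6 (Missing icon): agent_id=3 -> matches Bob
  - ticket 7 (Race condition): agent_id=4 -> matches Eli
So 1 of 7 rows is dropped.

SQL:
SELECT a.title, b.name AS agent
FROM tickets a
INNER JOIN agents b ON a.agent_id = b.id

Result:
title          | agent
---------------+------
Wrong timezone | Nate 
Slow page load | Nate 
Memory leak    | Nate 
Broken link    | Bob  
Missing icon   | Bob  
Race condition | Eli  


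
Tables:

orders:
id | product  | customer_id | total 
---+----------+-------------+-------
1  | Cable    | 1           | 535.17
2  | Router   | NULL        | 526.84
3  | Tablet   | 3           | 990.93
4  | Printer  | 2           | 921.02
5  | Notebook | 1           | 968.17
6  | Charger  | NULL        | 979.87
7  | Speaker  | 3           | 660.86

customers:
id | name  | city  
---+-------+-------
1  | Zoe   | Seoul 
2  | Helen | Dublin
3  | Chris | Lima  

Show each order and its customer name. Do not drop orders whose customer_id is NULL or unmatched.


LEFT JOIN keeps every row from orders (the left table); where customer_id has no match in customers, the customer columns become NULL. Walk through each order:
  - order 1 (Cable): customer_id=1 -> matches Zoe
  - order 2 (Router): customer_id=NULL, no match -> kept with NULL
  - order 3 (Tablet): customer_id=3 -> matches Chris
  - order 4 (Printer): customer_id=2 -> matches Helen
  - order 5 (Notebook): customer_id=1 -> matches Zoe
  - order 6 (Charger): customer_id=NULL, no match -> kept with NULL
  - order 7 (Speaker): customer_id=3 -> matches Chris
All 7 rows appear; 2 have NULL customer.

SQL:
SELECT a.product, b.name AS customer
FROM orders a
LEFT JOIN customers b ON a.customer_id = b.id

Result:
product  | customer
---------+---------
Cable    | Zoe     
Router   | NULL    
Tablet   | Chris   
Printer  | Helen   
Notebook | Zoe     
Charger  | NULL    
Speaker  | Chris   


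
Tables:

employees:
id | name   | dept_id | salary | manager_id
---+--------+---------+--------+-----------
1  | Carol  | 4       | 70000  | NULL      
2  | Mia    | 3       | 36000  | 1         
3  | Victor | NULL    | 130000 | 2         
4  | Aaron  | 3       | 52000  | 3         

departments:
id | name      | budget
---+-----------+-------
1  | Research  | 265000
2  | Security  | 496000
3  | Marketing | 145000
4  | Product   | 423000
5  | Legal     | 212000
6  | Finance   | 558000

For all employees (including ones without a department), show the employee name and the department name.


LEFT JOIN keeps every row from employees (the left table); where dept_id has no match in departments, the department columns become NULL. Walk through each employee:
  - employee 1 (Carol): dept_id=4 -> matches Product
  - employee 2 (Mia): dept_id=3 -> matches Marketing
  - employee 3 (Victor): dept_id=NULL, no match -> kept with NULL
  - employee 4 (Aaron): dept_id=3 -> matches Marketing
All 4 rows appear; 1 has NULL department.

SQL:
SELECT a.name, b.name AS department
FROM employees a
LEFT JOIN departments b ON a.dept_id = b.id

Result:
name   | department
-------+-----------
Carol  | Product   
Mia    | Marketing 
Victor | NULL      
Aaron  | Marketing 


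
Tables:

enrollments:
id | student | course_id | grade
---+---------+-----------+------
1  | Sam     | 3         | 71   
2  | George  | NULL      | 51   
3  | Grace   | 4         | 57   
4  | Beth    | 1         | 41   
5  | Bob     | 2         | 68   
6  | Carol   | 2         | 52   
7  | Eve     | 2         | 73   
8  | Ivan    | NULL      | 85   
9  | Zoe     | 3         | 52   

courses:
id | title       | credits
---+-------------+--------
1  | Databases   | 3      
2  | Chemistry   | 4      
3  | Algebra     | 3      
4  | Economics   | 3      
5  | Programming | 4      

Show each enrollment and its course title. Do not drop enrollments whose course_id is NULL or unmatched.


LEFT JOIN keeps every row from enrollments (the left table); where course_id has no match in courses, the course columns become NULL. Walk through each enrollment:
  - enrollment 1 (Sam): course_id=3 -> matches Algebra
  - enrollment 2 (George): course_id=NULL, no match -> kept with NULL
  - enrollment 3 (Grace): course_id=4 -> matches Economics
  - enrollment 4 (Beth): course_id=1 -> matches Databases
  - enrollment 5 (Bob): course_id=2 -> matches Chemistry
  - enrollment 6 (Carol): course_id=2 -> matches Chemistry
  - enrollment 7 (Eve): course_id=2 -> matches Chemistry
  - enrollment 8 (Ivan): course_id=NULL, no match -> kept with NULL
  - enrollment 9 (Zoe): course_id=3 -> matches Algebra
All 9 rows appear; 2 have NULL course.

SQL:
SELECT a.student, b.title AS course
FROM enrollments a
LEFT JOIN courses b ON a.course_id = b.id

Result:
student | course   
--------+----------
Sam     | Algebra  
George  | NULL     
Grace   | Economics
Beth    | Databases
Bob     | Chemistry
Carol   | Chemistry
Eve     | Chemistry
Ivan    | NULL     
Zoe     | Algebra  


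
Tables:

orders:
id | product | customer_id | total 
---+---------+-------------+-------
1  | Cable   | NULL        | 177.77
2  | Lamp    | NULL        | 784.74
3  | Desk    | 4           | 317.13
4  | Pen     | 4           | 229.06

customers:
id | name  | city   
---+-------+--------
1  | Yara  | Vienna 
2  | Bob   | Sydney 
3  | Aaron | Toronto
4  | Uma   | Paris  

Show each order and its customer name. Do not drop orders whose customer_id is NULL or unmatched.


LEFT JOIN keeps every row from orders (the left table); where customer_id has no match in customers, the customer columns become NULL. Walk through each order:
  - order 1 (Cable): customer_id=NULL, no match -> kept with NULL
  - order 2 (Lamp): customer_id=NULL, no match -> kept with NULL
  - order 3 (Desk): customer_id=4 -> matches Uma
  - order 4 (Pen): customer_id=4 -> matches Uma
All 4 rows appear; 2 have NULL customer.

SQL:
SELECT a.product, b.name AS customer
FROM orders a
LEFT JOIN customers b ON a.customer_id = b.id

Result:
product | customer
--------+---------
Cable   | NULL    
Lamp    | NULL    
Desk    | Uma     
Pen     | Uma     
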